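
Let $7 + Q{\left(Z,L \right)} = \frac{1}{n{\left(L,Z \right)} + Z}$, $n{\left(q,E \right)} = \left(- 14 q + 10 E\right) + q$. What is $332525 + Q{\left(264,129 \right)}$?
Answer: $\frac{407999587}{1227} \approx 3.3252 \cdot 10^{5}$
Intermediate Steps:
$n{\left(q,E \right)} = - 13 q + 10 E$
$Q{\left(Z,L \right)} = -7 + \frac{1}{- 13 L + 11 Z}$ ($Q{\left(Z,L \right)} = -7 + \frac{1}{\left(- 13 L + 10 Z\right) + Z} = -7 + \frac{1}{- 13 L + 11 Z}$)
$332525 + Q{\left(264,129 \right)} = 332525 + \frac{1 - 20328 + 91 \cdot 129}{\left(-13\right) 129 + 11 \cdot 264} = 332525 + \frac{1 - 20328 + 11739}{-1677 + 2904} = 332525 + \frac{1}{1227} \left(-8588\right) = 332525 - \frac{8588}{1227} = \frac{407999587}{1227}$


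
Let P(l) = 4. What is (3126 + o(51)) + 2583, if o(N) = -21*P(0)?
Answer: 5625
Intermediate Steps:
o(N) = -84 (o(N) = -21*4 = -84)
(3126 + o(51)) + 2583 = (3126 - 84) + 2583 = 3042 + 2583 = 5625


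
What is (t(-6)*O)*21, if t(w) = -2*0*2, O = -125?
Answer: 0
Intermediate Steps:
t(w) = 0 (t(w) = 0*2 = 0)
(t(-6)*O)*21 = (0*(-125))*21 = 0*21 = 0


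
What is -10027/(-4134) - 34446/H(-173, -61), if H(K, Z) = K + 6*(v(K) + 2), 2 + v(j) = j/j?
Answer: 144074273/690378 ≈ 208.69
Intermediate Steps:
v(j) = -1 (v(j) = -2 + j/j = -2 + 1 = -1)
H(K, Z) = 6 + K (H(K, Z) = K + 6*(-1 + 2) = K + 6*1 = K + 6 = 6 + K)
-10027/(-4134) - 34446/H(-173, -61) = -10027/(-4134) - 34446/(6 - 173) = -10027*(-1/4134) - 34446/(-167) = 10027/4134 - 34446*(-1/167) = 10027/4134 + 34446/167 = 144074273/690378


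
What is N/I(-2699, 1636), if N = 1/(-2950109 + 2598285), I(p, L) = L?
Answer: -1/575584064 ≈ -1.7374e-9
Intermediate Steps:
N = -1/351824 (N = 1/(-351824) = -1/351824 ≈ -2.8423e-6)
N/I(-2699, 1636) = -1/351824/1636 = -1/351824*1/1636 = -1/575584064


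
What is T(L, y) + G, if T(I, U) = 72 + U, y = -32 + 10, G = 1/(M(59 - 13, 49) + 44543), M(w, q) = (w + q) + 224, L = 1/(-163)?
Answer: 2243101/44862 ≈ 50.000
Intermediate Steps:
L = -1/163 ≈ -0.0061350
M(w, q) = 224 + q + w (M(w, q) = (q + w) + 224 = 224 + q + w)
G = 1/44862 (G = 1/((224 + 49 + (59 - 13)) + 44543) = 1/((224 + 49 + 46) + 44543) = 1/(319 + 44543) = 1/44862 ≈ 2.2291e-5)
y = -22
T(L, y) + G = (72 - 22) + 1/44862 = 50 + 1/44862 = 2243101/44862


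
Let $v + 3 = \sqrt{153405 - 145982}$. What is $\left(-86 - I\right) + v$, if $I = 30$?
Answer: $-119 + \sqrt{7423} \approx -32.843$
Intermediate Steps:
$v = -3 + \sqrt{7423}$ ($v = -3 + \sqrt{153405 - 145982} = -3 + \sqrt{7423} \approx 83.157$)
$\left(-86 - I\right) + v = \left(-86 - 30\right) - \left(3 - \sqrt{7423}\right) = -116 - \left(3 - \sqrt{7423}\right) = -119 + \sqrt{7423}$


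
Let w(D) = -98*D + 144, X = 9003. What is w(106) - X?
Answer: -19247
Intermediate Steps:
w(D) = 144 - 98*D
w(106) - X = (144 - 98*106) - 1*9003 = (144 - 10388) - 9003 = -10244 - 9003 = -19247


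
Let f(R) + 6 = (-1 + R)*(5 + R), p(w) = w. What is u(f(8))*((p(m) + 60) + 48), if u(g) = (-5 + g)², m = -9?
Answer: 633600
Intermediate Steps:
f(R) = -6 + (-1 + R)*(5 + R)
u(f(8))*((p(m) + 60) + 48) = (-5 + (-11 + 8² + 4*8))²*((-9 + 60) + 48) = (-5 + (-11 + 64 + 32))²*(51 + 48) = (-5 + 85)²*99 = 80²*99 = 6400*99 = 633600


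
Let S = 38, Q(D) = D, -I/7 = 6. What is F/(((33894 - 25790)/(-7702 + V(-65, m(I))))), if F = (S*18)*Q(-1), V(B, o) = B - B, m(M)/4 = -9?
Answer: 658521/1013 ≈ 650.07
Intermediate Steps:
I = -42 (I = -7*6 = -42)
m(M) = -36 (m(M) = 4*(-9) = -36)
V(B, o) = 0
F = -684 (F = (38*18)*(-1) = 684*(-1) = -684)
F/(((33894 - 25790)/(-7702 + V(-65, m(I))))) = -684*(-7702 + 0)/(33894 - 25790) = -684/(8104/(-7702)) = -684/(8104*(-1/7702)) = -684/(-4052/3851) = -684*(-3851/4052) = 658521/1013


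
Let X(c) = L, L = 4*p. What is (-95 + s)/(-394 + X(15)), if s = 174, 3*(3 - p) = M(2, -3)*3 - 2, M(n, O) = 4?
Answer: -237/1186 ≈ -0.19983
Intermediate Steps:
p = -⅓ (p = 3 - (4*3 - 2)/3 = 3 - (12 - 2)/3 = 3 - ⅓*10 = 3 - 10/3 = -⅓ ≈ -0.33333)
L = -4/3 (L = 4*(-⅓) = -4/3 ≈ -1.3333)
X(c) = -4/3
(-95 + s)/(-394 + X(15)) = (-95 + 174)/(-394 - 4/3) = 79/(-1186/3) = 79*(-3/1186) = -237/1186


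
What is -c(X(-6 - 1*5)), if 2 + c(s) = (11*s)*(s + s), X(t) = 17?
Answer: -6356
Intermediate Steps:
c(s) = -2 + 22*s² (c(s) = -2 + (11*s)*(s + s) = -2 + (11*s)*(2*s) = -2 + 22*s²)
-c(X(-6 - 1*5)) = -(-2 + 22*17²) = -(-2 + 22*289) = -(-2 + 6358) = -1*6356 = -6356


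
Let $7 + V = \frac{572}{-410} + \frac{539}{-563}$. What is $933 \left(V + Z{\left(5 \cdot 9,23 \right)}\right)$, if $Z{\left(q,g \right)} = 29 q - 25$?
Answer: $\frac{136826112606}{115415} \approx 1.1855 \cdot 10^{6}$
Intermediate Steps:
$Z{\left(q,g \right)} = -25 + 29 q$
$V = - \frac{1079418}{115415}$ ($V = -7 + \left(\frac{572}{-410} + \frac{539}{-563}\right) = -7 + \left(572 \left(- \frac{1}{410}\right) + 539 \left(- \frac{1}{563}\right)\right) = -7 - \frac{271513}{115415} = - \frac{1079418}{115415} \approx -9.3525$)
$933 \left(V + Z{\left(5 \cdot 9,23 \right)}\right) = 933 \left(- \frac{1079418}{115415} - \left(25 - 29 \cdot 5 \cdot 9\right)\right) = 933 \left(- \frac{1079418}{115415} + \left(-25 + 29 \cdot 45\right)\right) = 933 \left(- \frac{1079418}{115415} + \left(-25 + 1305\right)\right) = 933 \left(- \frac{1079418}{115415} + 1280\right) = 933 \cdot \frac{146651782}{115415} = \frac{136826112606}{115415}$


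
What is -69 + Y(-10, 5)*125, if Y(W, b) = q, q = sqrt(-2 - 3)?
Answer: -69 + 125*I*sqrt(5) ≈ -69.0 + 279.51*I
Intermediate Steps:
q = I*sqrt(5) (q = sqrt(-5) = I*sqrt(5) ≈ 2.2361*I)
Y(W, b) = I*sqrt(5)
-69 + Y(-10, 5)*125 = -69 + (I*sqrt(5))*125 = -69 + 125*I*sqrt(5)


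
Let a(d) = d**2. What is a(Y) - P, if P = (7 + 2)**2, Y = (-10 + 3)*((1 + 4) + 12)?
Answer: 14080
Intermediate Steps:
Y = -119 (Y = -7*(5 + 12) = -7*17 = -119)
P = 81 (P = 9**2 = 81)
a(Y) - P = (-119)**2 - 1*81 = 14161 - 81 = 14080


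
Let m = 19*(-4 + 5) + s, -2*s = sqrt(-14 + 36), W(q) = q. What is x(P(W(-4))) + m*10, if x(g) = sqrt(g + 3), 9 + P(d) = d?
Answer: 190 - 5*sqrt(22) + I*sqrt(10) ≈ 166.55 + 3.1623*I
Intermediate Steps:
s = -sqrt(22)/2 (s = -sqrt(-14 + 36)/2 = -sqrt(22)/2 ≈ -2.3452)
P(d) = -9 + d
x(g) = sqrt(3 + g)
m = 19 - sqrt(22)/2 (m = 19*(-4 + 5) - sqrt(22)/2 = 19*1 - sqrt(22)/2 = 19 - sqrt(22)/2 ≈ 16.655)
x(P(W(-4))) + m*10 = sqrt(3 + (-9 - 4)) + (19 - sqrt(22)/2)*10 = sqrt(3 - 13) + (190 - 5*sqrt(22)) = sqrt(-10) + (190 - 5*sqrt(22)) = I*sqrt(10) + (190 - 5*sqrt(22)) = 190 - 5*sqrt(22) + I*sqrt(10)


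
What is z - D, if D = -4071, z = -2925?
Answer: 1146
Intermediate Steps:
z - D = -2925 - 1*(-4071) = -2925 + 4071 = 1146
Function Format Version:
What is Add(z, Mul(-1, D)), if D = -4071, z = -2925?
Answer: 1146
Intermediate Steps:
Add(z, Mul(-1, D)) = Add(-2925, Mul(-1, -4071)) = Add(-2925, 4071) = 1146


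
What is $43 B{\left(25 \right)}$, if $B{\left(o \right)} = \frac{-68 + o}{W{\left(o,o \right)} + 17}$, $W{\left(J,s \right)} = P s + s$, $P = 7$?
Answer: $- \frac{1849}{217} \approx -8.5207$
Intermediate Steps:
$W{\left(J,s \right)} = 8 s$ ($W{\left(J,s \right)} = 7 s + s = 8 s$)
$B{\left(o \right)} = \frac{-68 + o}{17 + 8 o}$ ($B{\left(o \right)} = \frac{-68 + o}{8 o + 17} = \frac{-68 + o}{17 + 8 o}$)
$43 B{\left(25 \right)} = 43 \frac{-68 + 25}{17 + 8 \cdot 25} = 43 \frac{1}{17 + 200} \left(-43\right) = 43 \cdot \frac{1}{217} \left(-43\right) = 43 \left(- \frac{43}{217}\right) = - \frac{1849}{217}$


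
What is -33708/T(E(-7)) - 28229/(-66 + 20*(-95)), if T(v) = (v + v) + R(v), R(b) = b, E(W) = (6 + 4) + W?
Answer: -22005289/5898 ≈ -3731.0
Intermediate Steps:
E(W) = 10 + W
T(v) = 3*v (T(v) = (v + v) + v = 2*v + v = 3*v)
-33708/T(E(-7)) - 28229/(-66 + 20*(-95)) = -33708*1/(3*(10 - 7)) - 28229/(-66 + 20*(-95)) = -33708/(3*3) - 28229/(-66 - 1900) = -33708/9 - 28229/(-1966) = -33708*⅑ - 28229*(-1/1966) = -11236/3 + 28229/1966 = -22005289/5898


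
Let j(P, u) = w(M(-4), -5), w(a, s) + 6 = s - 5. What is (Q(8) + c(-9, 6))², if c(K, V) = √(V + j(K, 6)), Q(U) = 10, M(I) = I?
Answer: (10 + I*√10)² ≈ 90.0 + 63.246*I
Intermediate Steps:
w(a, s) = -11 + s (w(a, s) = -6 + (s - 5) = -6 + (-5 + s) = -11 + s)
j(P, u) = -16 (j(P, u) = -11 - 5 = -16)
c(K, V) = √(-16 + V) (c(K, V) = √(V - 16) = √(-16 + V))
(Q(8) + c(-9, 6))² = (10 + √(-16 + 6))² = (10 + √(-10))² = (10 + I*√10)²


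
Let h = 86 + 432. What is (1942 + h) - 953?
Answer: 1507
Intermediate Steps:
h = 518
(1942 + h) - 953 = (1942 + 518) - 953 = 2460 - 953 = 1507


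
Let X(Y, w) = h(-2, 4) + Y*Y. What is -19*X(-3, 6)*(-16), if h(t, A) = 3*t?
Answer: 912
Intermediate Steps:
X(Y, w) = -6 + Y**2 (X(Y, w) = 3*(-2) + Y*Y = -6 + Y**2)
-19*X(-3, 6)*(-16) = -19*(-6 + (-3)**2)*(-16) = -19*(-6 + 9)*(-16) = -19*3*(-16) = -57*(-16) = 912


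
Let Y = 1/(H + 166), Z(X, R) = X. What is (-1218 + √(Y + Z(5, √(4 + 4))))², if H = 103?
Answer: (327642 - √362074)²/72361 ≈ 1.4781e+6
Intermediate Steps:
Y = 1/269 (Y = 1/(103 + 166) = 1/269 ≈ 0.0037175)
(-1218 + √(Y + Z(5, √(4 + 4))))² = (-1218 + √(1/269 + 5))² = (-1218 + √(1346/269))² = (-1218 + √362074/269)²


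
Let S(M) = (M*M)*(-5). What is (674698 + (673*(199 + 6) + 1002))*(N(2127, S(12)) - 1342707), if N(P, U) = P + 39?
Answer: -1090751292765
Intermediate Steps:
S(M) = -5*M**2 (S(M) = M**2*(-5) = -5*M**2)
N(P, U) = 39 + P
(674698 + (673*(199 + 6) + 1002))*(N(2127, S(12)) - 1342707) = (674698 + (673*(199 + 6) + 1002))*((39 + 2127) - 1342707) = (674698 + (673*205 + 1002))*(2166 - 1342707) = (674698 + (137965 + 1002))*(-1340541) = (674698 + 138967)*(-1340541) = 813665*(-1340541) = -1090751292765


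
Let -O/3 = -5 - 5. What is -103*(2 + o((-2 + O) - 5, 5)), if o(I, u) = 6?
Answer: -824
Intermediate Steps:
O = 30 (O = -3*(-5 - 5) = -3*(-10) = 30)
-103*(2 + o((-2 + O) - 5, 5)) = -103*(2 + 6) = -103*8 = -824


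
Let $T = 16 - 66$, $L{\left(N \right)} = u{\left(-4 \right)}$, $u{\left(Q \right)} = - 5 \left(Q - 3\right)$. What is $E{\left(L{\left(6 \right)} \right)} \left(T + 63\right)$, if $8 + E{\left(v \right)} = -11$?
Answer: $-247$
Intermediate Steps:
$u{\left(Q \right)} = 15 - 5 Q$ ($u{\left(Q \right)} = - 5 \left(-3 + Q\right) = 15 - 5 Q$)
$L{\left(N \right)} = 35$ ($L{\left(N \right)} = 15 - -20 = 15 + 20 = 35$)
$E{\left(v \right)} = -19$ ($E{\left(v \right)} = -8 - 11 = -19$)
$T = -50$ ($T = 16 - 66 = -50$)
$E{\left(L{\left(6 \right)} \right)} \left(T + 63\right) = - 19 \left(-50 + 63\right) = \left(-19\right) 13 = -247$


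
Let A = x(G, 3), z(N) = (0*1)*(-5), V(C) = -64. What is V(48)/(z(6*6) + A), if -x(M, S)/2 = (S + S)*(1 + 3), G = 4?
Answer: 4/3 ≈ 1.3333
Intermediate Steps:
x(M, S) = -16*S (x(M, S) = -2*(S + S)*(1 + 3) = -2*2*S*4 = -16*S)
z(N) = 0 (z(N) = 0*(-5) = 0)
A = -48 (A = -16*3 = -48)
V(48)/(z(6*6) + A) = -64/(0 - 48) = -64/(-48) = -64*(-1/48) = 4/3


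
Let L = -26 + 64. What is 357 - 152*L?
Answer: -5419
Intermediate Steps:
L = 38
357 - 152*L = 357 - 152*38 = 357 - 5776 = -5419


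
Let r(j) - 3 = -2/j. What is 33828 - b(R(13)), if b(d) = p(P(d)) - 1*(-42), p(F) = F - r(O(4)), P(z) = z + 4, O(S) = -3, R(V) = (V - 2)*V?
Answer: 100928/3 ≈ 33643.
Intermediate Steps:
R(V) = V*(-2 + V) (R(V) = (-2 + V)*V = V*(-2 + V))
r(j) = 3 - 2/j
P(z) = 4 + z
p(F) = -11/3 + F (p(F) = F - (3 - 2/(-3)) = F - (3 - 2*(-1/3)) = F - (3 + 2/3) = F - 1*11/3 = F - 11/3 = -11/3 + F)
b(d) = 127/3 + d (b(d) = (-11/3 + (4 + d)) - 1*(-42) = (1/3 + d) + 42 = 127/3 + d)
33828 - b(R(13)) = 33828 - (127/3 + 13*(-2 + 13)) = 33828 - (127/3 + 13*11) = 33828 - (127/3 + 143) = 33828 - 1*556/3 = 33828 - 556/3 = 100928/3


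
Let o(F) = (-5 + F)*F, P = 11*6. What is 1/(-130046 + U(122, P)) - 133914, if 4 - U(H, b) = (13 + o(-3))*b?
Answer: -17741462377/132484 ≈ -1.3391e+5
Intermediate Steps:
P = 66
o(F) = F*(-5 + F)
U(H, b) = 4 - 37*b (U(H, b) = 4 - (13 - 3*(-5 - 3))*b = 4 - (13 - 3*(-8))*b = 4 - (13 + 24)*b = 4 - 37*b)
1/(-130046 + U(122, P)) - 133914 = 1/(-130046 + (4 - 37*66)) - 133914 = 1/(-130046 + (4 - 2442)) - 133914 = 1/(-130046 - 2438) - 133914 = 1/(-132484) - 133914 = -1/132484 - 133914 = -17741462377/132484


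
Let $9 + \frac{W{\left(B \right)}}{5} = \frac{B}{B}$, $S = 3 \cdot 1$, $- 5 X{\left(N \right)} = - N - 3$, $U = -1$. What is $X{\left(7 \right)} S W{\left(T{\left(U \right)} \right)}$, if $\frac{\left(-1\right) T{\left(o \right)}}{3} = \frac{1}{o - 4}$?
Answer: $-240$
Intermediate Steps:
$X{\left(N \right)} = \frac{3}{5} + \frac{N}{5}$ ($X{\left(N \right)} = - \frac{- N - 3}{5} = - \frac{-3 - N}{5} = \frac{3}{5} + \frac{N}{5}$)
$T{\left(o \right)} = - \frac{3}{-4 + o}$ ($T{\left(o \right)} = - \frac{3}{o - 4} = - \frac{3}{-4 + o}$)
$S = 3$
$W{\left(B \right)} = -40$ ($W{\left(B \right)} = -45 + 5 \frac{B}{B} = -45 + 5 \cdot 1 = -45 + 5 = -40$)
$X{\left(7 \right)} S W{\left(T{\left(U \right)} \right)} = \left(\frac{3}{5} + \frac{1}{5} \cdot 7\right) 3 \left(-40\right) = \left(\frac{3}{5} + \frac{7}{5}\right) 3 \left(-40\right) = 2 \cdot 3 \left(-40\right) = 6 \left(-40\right) = -240$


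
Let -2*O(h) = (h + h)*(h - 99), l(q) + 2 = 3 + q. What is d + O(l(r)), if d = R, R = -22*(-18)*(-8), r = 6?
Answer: -2524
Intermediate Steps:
l(q) = 1 + q (l(q) = -2 + (3 + q) = 1 + q)
R = -3168 (R = 396*(-8) = -3168)
d = -3168
O(h) = -h*(-99 + h) (O(h) = -(h + h)*(h - 99)/2 = -2*h*(-99 + h)/2 = -h*(-99 + h))
d + O(l(r)) = -3168 + (1 + 6)*(99 - (1 + 6)) = -3168 + 7*(99 - 1*7) = -3168 + 7*(99 - 7) = -3168 + 7*92 = -3168 + 644 = -2524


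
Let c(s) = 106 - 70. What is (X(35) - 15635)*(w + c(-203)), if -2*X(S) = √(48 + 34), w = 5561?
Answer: -87509095 - 5597*√82/2 ≈ -8.7534e+7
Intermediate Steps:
X(S) = -√82/2 (X(S) = -√(48 + 34)/2 = -√82/2)
c(s) = 36
(X(35) - 15635)*(w + c(-203)) = (-√82/2 - 15635)*(5561 + 36) = (-15635 - √82/2)*5597 = -87509095 - 5597*√82/2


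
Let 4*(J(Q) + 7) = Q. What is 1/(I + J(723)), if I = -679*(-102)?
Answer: 4/277727 ≈ 1.4403e-5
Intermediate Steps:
J(Q) = -7 + Q/4
I = 69258
1/(I + J(723)) = 1/(69258 + (-7 + (¼)*723)) = 1/(69258 + (-7 + 723/4)) = 1/(69258 + 695/4) = 1/(277727/4) = 4/277727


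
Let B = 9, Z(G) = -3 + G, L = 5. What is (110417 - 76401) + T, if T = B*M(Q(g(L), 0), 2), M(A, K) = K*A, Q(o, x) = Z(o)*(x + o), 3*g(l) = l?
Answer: 33976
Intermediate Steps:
g(l) = l/3
Q(o, x) = (-3 + o)*(o + x) (Q(o, x) = (-3 + o)*(x + o) = (-3 + o)*(o + x))
M(A, K) = A*K
T = -40 (T = 9*(((-3 + (1/3)*5)*((1/3)*5 + 0))*2) = 9*(((-3 + 5/3)*(5/3 + 0))*2) = 9*(-4/3*5/3*2) = 9*(-20/9*2) = 9*(-40/9) = -40)
(110417 - 76401) + T = (110417 - 76401) - 40 = 34016 - 40 = 33976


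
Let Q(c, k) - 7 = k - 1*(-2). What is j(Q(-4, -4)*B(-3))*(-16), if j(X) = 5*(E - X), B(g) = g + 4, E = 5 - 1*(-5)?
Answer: -400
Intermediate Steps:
Q(c, k) = 9 + k (Q(c, k) = 7 + (k - 1*(-2)) = 7 + (k + 2) = 7 + (2 + k) = 9 + k)
E = 10 (E = 5 + 5 = 10)
B(g) = 4 + g
j(X) = 50 - 5*X (j(X) = 5*(10 - X) = 50 - 5*X)
j(Q(-4, -4)*B(-3))*(-16) = (50 - 5*(9 - 4)*(4 - 3))*(-16) = (50 - 25)*(-16) = 25*(-16) = -400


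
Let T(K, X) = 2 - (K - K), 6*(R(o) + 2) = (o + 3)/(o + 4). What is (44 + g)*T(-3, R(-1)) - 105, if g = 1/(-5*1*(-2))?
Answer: -84/5 ≈ -16.800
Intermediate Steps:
R(o) = -2 + (3 + o)/(6*(4 + o)) (R(o) = -2 + ((o + 3)/(o + 4))/6 = -2 + ((3 + o)/(4 + o))/6 = -2 + (3 + o)/(6*(4 + o)))
T(K, X) = 2 (T(K, X) = 2 - 1*0 = 2 + 0 = 2)
g = 1/10 (g = 1/(-5*(-2)) = 1/10 ≈ 0.10000)
(44 + g)*T(-3, R(-1)) - 105 = (44 + 1/10)*2 - 105 = (441/10)*2 - 105 = 441/5 - 105 = -84/5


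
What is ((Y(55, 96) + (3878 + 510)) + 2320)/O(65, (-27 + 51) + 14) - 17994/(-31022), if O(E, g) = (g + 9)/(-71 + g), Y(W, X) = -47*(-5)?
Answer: -3553441950/729017 ≈ -4874.3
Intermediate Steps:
Y(W, X) = 235
O(E, g) = (9 + g)/(-71 + g)
((Y(55, 96) + (3878 + 510)) + 2320)/O(65, (-27 + 51) + 14) - 17994/(-31022) = ((235 + (3878 + 510)) + 2320)/(((9 + ((-27 + 51) + 14))/(-71 + ((-27 + 51) + 14)))) - 17994/(-31022) = ((235 + 4388) + 2320)/(((9 + (24 + 14))/(-71 + (24 + 14)))) - 17994*(-1/31022) = (4623 + 2320)/(((9 + 38)/(-71 + 38))) + 8997/15511 = 6943/((47/(-33))) + 8997/15511 = 6943/((-1/33*47)) + 8997/15511 = 6943/(-47/33) + 8997/15511 = 6943*(-33/47) + 8997/15511 = -229119/47 + 8997/15511 = -3553441950/729017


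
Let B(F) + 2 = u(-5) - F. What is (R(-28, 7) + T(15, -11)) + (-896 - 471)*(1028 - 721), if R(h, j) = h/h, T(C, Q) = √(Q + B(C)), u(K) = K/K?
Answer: -419668 + 3*I*√3 ≈ -4.1967e+5 + 5.1962*I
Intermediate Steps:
u(K) = 1
B(F) = -1 - F (B(F) = -2 + (1 - F) = -1 - F)
T(C, Q) = √(-1 + Q - C) (T(C, Q) = √(Q + (-1 - C)) = √(-1 + Q - C))
R(h, j) = 1
(R(-28, 7) + T(15, -11)) + (-896 - 471)*(1028 - 721) = (1 + √(-1 - 11 - 1*15)) + (-896 - 471)*(1028 - 721) = (1 + √(-1 - 11 - 15)) - 1367*307 = (1 + √(-27)) - 419669 = (1 + 3*I*√3) - 419669 = -419668 + 3*I*√3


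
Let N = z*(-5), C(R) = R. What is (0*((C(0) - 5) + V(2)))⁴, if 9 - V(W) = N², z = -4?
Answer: 0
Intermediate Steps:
N = 20 (N = -4*(-5) = 20)
V(W) = -391 (V(W) = 9 - 1*20² = 9 - 1*400 = 9 - 400 = -391)
(0*((C(0) - 5) + V(2)))⁴ = (0*((0 - 5) - 391))⁴ = (0*(-5 - 391))⁴ = (0*(-396))⁴ = 0⁴ = 0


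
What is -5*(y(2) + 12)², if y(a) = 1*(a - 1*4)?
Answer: -500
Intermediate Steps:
y(a) = -4 + a (y(a) = 1*(a - 4) = 1*(-4 + a) = -4 + a)
-5*(y(2) + 12)² = -5*((-4 + 2) + 12)² = -5*(-2 + 12)² = -5*10² = -5*100 = -500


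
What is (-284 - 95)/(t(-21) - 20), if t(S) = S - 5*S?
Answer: -379/64 ≈ -5.9219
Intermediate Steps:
t(S) = -4*S
(-284 - 95)/(t(-21) - 20) = (-284 - 95)/(-4*(-21) - 20) = -379/(84 - 20) = -379/64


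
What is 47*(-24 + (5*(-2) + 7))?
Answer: -1269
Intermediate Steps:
47*(-24 + (5*(-2) + 7)) = 47*(-24 + (-10 + 7)) = 47*(-24 - 3) = 47*(-27) = -1269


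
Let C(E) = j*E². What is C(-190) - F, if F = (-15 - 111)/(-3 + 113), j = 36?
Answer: 71478063/55 ≈ 1.2996e+6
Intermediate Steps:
C(E) = 36*E²
F = -63/55 (F = -126/110 = (1/110)*(-126) = -63/55 ≈ -1.1455)
C(-190) - F = 36*(-190)² - 1*(-63/55) = 36*36100 + 63/55 = 1299600 + 63/55 = 71478063/55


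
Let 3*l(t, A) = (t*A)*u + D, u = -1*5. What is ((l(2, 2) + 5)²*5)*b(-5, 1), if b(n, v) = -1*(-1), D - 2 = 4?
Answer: 5/9 ≈ 0.55556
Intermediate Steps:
D = 6 (D = 2 + 4 = 6)
u = -5
b(n, v) = 1
l(t, A) = 2 - 5*A*t/3 (l(t, A) = ((t*A)*(-5) + 6)/3 = ((A*t)*(-5) + 6)/3 = (-5*A*t + 6)/3 = (6 - 5*A*t)/3 = 2 - 5*A*t/3)
((l(2, 2) + 5)²*5)*b(-5, 1) = (((2 - 5/3*2*2) + 5)²*5)*1 = (((2 - 20/3) + 5)²*5)*1 = ((-14/3 + 5)²*5)*1 = ((⅓)²*5)*1 = ((⅑)*5)*1 = (5/9)*1 = 5/9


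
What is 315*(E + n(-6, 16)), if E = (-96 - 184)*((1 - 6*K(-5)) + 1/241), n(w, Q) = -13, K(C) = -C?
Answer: 615354705/241 ≈ 2.5533e+6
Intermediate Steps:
E = 1956640/241 (E = (-96 - 184)*((1 - (-6)*(-5)) + 1/241) = -280*((1 - 6*5) + 1/241) = -280*((1 - 30) + 1/241) = -280*(-29 + 1/241) = -280*(-6988/241) = 1956640/241 ≈ 8118.8)
315*(E + n(-6, 16)) = 315*(1956640/241 - 13) = 315*(1953507/241) = 615354705/241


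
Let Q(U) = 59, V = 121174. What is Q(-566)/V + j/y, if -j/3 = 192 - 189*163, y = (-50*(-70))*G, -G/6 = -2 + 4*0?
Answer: 371056801/169643600 ≈ 2.1873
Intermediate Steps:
G = 12 (G = -6*(-2 + 4*0) = -6*(-2 + 0) = -6*(-2) = 12)
y = 42000 (y = -50*(-70)*12 = 3500*12 = 42000)
j = 91845 (j = -3*(192 - 189*163) = -3*(192 - 30807) = -3*(-30615) = 91845)
Q(-566)/V + j/y = 59/121174 + 91845/42000 = 59*(1/121174) + 91845*(1/42000) = 59/121174 + 6123/2800 = 371056801/169643600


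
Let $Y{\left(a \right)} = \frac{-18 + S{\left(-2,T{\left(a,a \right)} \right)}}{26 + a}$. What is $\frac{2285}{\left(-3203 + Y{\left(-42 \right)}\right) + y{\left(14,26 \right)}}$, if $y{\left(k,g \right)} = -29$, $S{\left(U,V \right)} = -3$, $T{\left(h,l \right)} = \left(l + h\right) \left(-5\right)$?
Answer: $- \frac{36560}{51691} \approx -0.70728$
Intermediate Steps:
$T{\left(h,l \right)} = - 5 h - 5 l$ ($T{\left(h,l \right)} = \left(h + l\right) \left(-5\right) = - 5 h - 5 l$)
$Y{\left(a \right)} = - \frac{21}{26 + a}$ ($Y{\left(a \right)} = \frac{-18 - 3}{26 + a} = - \frac{21}{26 + a}$)
$\frac{2285}{\left(-3203 + Y{\left(-42 \right)}\right) + y{\left(14,26 \right)}} = \frac{2285}{\left(-3203 - \frac{21}{26 - 42}\right) - 29} = \frac{2285}{\left(-3203 - \frac{21}{-16}\right) - 29} = \frac{2285}{\left(-3203 - - \frac{21}{16}\right) - 29} = \frac{2285}{\left(-3203 + \frac{21}{16}\right) - 29} = \frac{2285}{- \frac{51227}{16} - 29} = \frac{2285}{- \frac{51691}{16}} = 2285 \left(- \frac{16}{51691}\right) = - \frac{36560}{51691}$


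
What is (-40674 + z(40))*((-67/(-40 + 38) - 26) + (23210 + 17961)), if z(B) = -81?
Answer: -3356459535/2 ≈ -1.6782e+9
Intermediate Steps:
(-40674 + z(40))*((-67/(-40 + 38) - 26) + (23210 + 17961)) = (-40674 - 81)*((-67/(-40 + 38) - 26) + (23210 + 17961)) = -40755*((-67/(-2) - 26) + 41171) = -40755*((-1/2*(-67) - 26) + 41171) = -40755*((67/2 - 26) + 41171) = -40755*(15/2 + 41171) = -40755*82357/2 = -3356459535/2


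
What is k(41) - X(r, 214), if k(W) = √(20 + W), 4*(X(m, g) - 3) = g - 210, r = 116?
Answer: -4 + √61 ≈ 3.8102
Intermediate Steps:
X(m, g) = -99/2 + g/4 (X(m, g) = 3 + (g - 210)/4 = 3 + (-210 + g)/4 = 3 + (-105/2 + g/4) = -99/2 + g/4)
k(41) - X(r, 214) = √(20 + 41) - (-99/2 + (¼)*214) = √61 - (-99/2 + 107/2) = √61 - 1*4 = √61 - 4 = -4 + √61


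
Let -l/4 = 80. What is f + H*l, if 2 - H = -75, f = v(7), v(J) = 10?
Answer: -24630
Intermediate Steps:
l = -320 (l = -4*80 = -320)
f = 10
H = 77 (H = 2 - 1*(-75) = 2 + 75 = 77)
f + H*l = 10 + 77*(-320) = 10 - 24640 = -24630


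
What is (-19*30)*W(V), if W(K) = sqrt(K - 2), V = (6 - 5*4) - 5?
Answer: -570*I*sqrt(21) ≈ -2612.1*I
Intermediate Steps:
V = -19 (V = (6 - 20) - 5 = -14 - 5 = -19)
W(K) = sqrt(-2 + K)
(-19*30)*W(V) = (-19*30)*sqrt(-2 - 19) = -570*I*sqrt(21)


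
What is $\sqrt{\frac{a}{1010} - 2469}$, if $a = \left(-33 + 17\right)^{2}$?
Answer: $\frac{i \sqrt{629592085}}{505} \approx 49.686 i$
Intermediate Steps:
$a = 256$ ($a = \left(-16\right)^{2} = 256$)
$\sqrt{\frac{a}{1010} - 2469} = \sqrt{\frac{256}{1010} - 2469} = \sqrt{256 \cdot \frac{1}{1010} - 2469} = \sqrt{\frac{128}{505} - 2469} = \sqrt{- \frac{1246717}{505}} = \frac{i \sqrt{629592085}}{505}$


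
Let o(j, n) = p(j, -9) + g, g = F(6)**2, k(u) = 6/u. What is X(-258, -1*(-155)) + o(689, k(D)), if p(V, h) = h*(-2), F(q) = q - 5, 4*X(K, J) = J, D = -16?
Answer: 231/4 ≈ 57.750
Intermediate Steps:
X(K, J) = J/4
F(q) = -5 + q
p(V, h) = -2*h
g = 1 (g = (-5 + 6)**2 = 1**2 = 1)
o(j, n) = 19 (o(j, n) = -2*(-9) + 1 = 18 + 1 = 19)
X(-258, -1*(-155)) + o(689, k(D)) = (-1*(-155))/4 + 19 = (1/4)*155 + 19 = 155/4 + 19 = 231/4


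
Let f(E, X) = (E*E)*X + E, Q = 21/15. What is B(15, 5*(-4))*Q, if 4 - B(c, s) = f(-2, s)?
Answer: 602/5 ≈ 120.40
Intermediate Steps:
Q = 7/5 (Q = 21*(1/15) = 7/5 ≈ 1.4000)
f(E, X) = E + X*E**2 (f(E, X) = E**2*X + E = X*E**2 + E = E + X*E**2)
B(c, s) = 6 - 4*s (B(c, s) = 4 - (-2)*(1 - 2*s) = 4 - (-2 + 4*s) = 4 + (2 - 4*s) = 6 - 4*s)
B(15, 5*(-4))*Q = (6 - 20*(-4))*(7/5) = (6 - 4*(-20))*(7/5) = (6 + 80)*(7/5) = 86*(7/5) = 602/5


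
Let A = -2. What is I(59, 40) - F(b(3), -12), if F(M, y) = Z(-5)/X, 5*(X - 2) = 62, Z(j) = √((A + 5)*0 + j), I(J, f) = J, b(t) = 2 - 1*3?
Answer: 59 - 5*I*√5/72 ≈ 59.0 - 0.15528*I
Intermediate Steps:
b(t) = -1 (b(t) = 2 - 3 = -1)
Z(j) = √j (Z(j) = √((-2 + 5)*0 + j) = √(3*0 + j) = √(0 + j) = √j)
X = 72/5 (X = 2 + (⅕)*62 = 2 + 62/5 = 72/5 ≈ 14.400)
F(M, y) = 5*I*√5/72 (F(M, y) = √(-5)/(72/5) = (I*√5)*(5/72) = 5*I*√5/72)
I(59, 40) - F(b(3), -12) = 59 - 5*I*√5/72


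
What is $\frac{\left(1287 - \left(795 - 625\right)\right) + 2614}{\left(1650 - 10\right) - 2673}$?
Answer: $- \frac{3731}{1033} \approx -3.6118$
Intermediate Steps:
$\frac{\left(1287 - \left(795 - 625\right)\right) + 2614}{\left(1650 - 10\right) - 2673} = \frac{\left(1287 - 170\right) + 2614}{1640 - 2673} = \frac{\left(1287 - 170\right) + 2614}{-1033} = \left(1117 + 2614\right) \left(- \frac{1}{1033}\right) = 3731 \left(- \frac{1}{1033}\right) = - \frac{3731}{1033}$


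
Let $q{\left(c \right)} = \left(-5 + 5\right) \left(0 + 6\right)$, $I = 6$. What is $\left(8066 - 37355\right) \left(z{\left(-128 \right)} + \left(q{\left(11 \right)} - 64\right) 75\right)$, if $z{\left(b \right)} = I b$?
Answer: $163081152$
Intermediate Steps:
$q{\left(c \right)} = 0$ ($q{\left(c \right)} = 0 \cdot 6 = 0$)
$z{\left(b \right)} = 6 b$
$\left(8066 - 37355\right) \left(z{\left(-128 \right)} + \left(q{\left(11 \right)} - 64\right) 75\right) = \left(8066 - 37355\right) \left(6 \left(-128\right) + \left(0 - 64\right) 75\right) = - 29289 \left(-768 - 4800\right) = \left(-29289\right) \left(-5568\right) = 163081152$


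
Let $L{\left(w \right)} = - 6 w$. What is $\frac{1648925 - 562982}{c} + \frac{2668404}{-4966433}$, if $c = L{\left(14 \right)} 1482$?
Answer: $- \frac{1908482476157}{206087103768} \approx -9.2606$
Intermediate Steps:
$c = -124488$ ($c = \left(-6\right) 14 \cdot 1482 = \left(-84\right) 1482 = -124488$)
$\frac{1648925 - 562982}{c} + \frac{2668404}{-4966433} = \frac{1648925 - 562982}{-124488} + \frac{2668404}{-4966433} = \left(1648925 - 562982\right) \left(- \frac{1}{124488}\right) + 2668404 \left(- \frac{1}{4966433}\right) = 1085943 \left(- \frac{1}{124488}\right) - \frac{2668404}{4966433} = - \frac{361981}{41496} - \frac{2668404}{4966433} = - \frac{1908482476157}{206087103768}$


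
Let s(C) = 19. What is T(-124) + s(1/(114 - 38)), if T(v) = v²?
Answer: 15395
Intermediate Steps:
T(-124) + s(1/(114 - 38)) = (-124)² + 19 = 15376 + 19 = 15395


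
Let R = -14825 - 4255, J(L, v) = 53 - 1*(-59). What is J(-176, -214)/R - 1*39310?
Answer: -93754364/2385 ≈ -39310.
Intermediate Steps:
J(L, v) = 112 (J(L, v) = 53 + 59 = 112)
R = -19080
J(-176, -214)/R - 1*39310 = 112/(-19080) - 1*39310 = 112*(-1/19080) - 39310 = -14/2385 - 39310 = -93754364/2385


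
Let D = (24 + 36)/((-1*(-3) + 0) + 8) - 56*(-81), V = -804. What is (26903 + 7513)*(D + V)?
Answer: 1414910592/11 ≈ 1.2863e+8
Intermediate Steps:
D = 49956/11 (D = 60/((3 + 0) + 8) + 4536 = 60/(3 + 8) + 4536 = 60/11 + 4536 = 49956/11 ≈ 4541.5)
(26903 + 7513)*(D + V) = (26903 + 7513)*(49956/11 - 804) = 34416*(41112/11) = 1414910592/11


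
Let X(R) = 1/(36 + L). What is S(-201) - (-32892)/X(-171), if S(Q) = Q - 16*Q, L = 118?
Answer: 5068383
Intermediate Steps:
S(Q) = -15*Q (S(Q) = Q - 16*Q = -15*Q)
X(R) = 1/154 (X(R) = 1/(36 + 118) = 1/154)
S(-201) - (-32892)/X(-171) = -15*(-201) - (-32892)/1/154 = 3015 - (-32892)*154 = 3015 - 1*(-5065368) = 3015 + 5065368 = 5068383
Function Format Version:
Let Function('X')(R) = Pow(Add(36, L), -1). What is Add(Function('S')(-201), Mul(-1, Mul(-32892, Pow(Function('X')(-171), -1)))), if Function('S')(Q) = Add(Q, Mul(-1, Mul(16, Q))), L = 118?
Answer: 5068383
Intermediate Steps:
Function('S')(Q) = Mul(-15, Q) (Function('S')(Q) = Add(Q, Mul(-16, Q)) = Mul(-15, Q))
Function('X')(R) = Rational(1, 154) (Function('X')(R) = Pow(Add(36, 118), -1) = Pow(154, -1) = Rational(1, 154))
Add(Function('S')(-201), Mul(-1, Mul(-32892, Pow(Function('X')(-171), -1)))) = Add(Mul(-15, -201), Mul(-1, Mul(-32892, Pow(Rational(1, 154), -1)))) = Add(3015, Mul(-1, Mul(-32892, 154))) = Add(3015, Mul(-1, -5065368)) = Add(3015, 5065368) = 5068383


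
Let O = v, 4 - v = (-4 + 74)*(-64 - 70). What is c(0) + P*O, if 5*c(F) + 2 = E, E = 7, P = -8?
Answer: -75071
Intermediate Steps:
c(F) = 1 (c(F) = -⅖ + (⅕)*7 = -⅖ + 7/5 = 1)
v = 9384 (v = 4 - (-4 + 74)*(-64 - 70) = 4 - 70*(-134) = 4 - 1*(-9380) = 4 + 9380 = 9384)
O = 9384
c(0) + P*O = 1 - 8*9384 = 1 - 75072 = -75071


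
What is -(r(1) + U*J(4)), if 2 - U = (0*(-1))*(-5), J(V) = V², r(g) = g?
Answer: -33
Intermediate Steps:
U = 2 (U = 2 - 0*(-1)*(-5) = 2 - 0*(-5) = 2 - 1*0 = 2 + 0 = 2)
-(r(1) + U*J(4)) = -(1 + 2*4²) = -(1 + 2*16) = -(1 + 32) = -1*33 = -33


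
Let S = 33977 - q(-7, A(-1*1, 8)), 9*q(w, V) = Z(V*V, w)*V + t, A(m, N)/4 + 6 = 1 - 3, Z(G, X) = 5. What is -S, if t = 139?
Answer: -101938/3 ≈ -33979.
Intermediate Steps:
A(m, N) = -32 (A(m, N) = -24 + 4*(1 - 3) = -24 + 4*(-2) = -24 - 8 = -32)
q(w, V) = 139/9 + 5*V/9 (q(w, V) = (5*V + 139)/9 = (139 + 5*V)/9 = 139/9 + 5*V/9)
S = 101938/3 (S = 33977 - (139/9 + (5/9)*(-32)) = 33977 - (139/9 - 160/9) = 33977 - 1*(-7/3) = 33977 + 7/3 = 101938/3 ≈ 33979.)
-S = -1*101938/3 = -101938/3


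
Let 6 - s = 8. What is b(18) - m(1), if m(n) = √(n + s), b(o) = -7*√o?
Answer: -I - 21*√2 ≈ -29.698 - 1.0*I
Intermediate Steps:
s = -2 (s = 6 - 1*8 = 6 - 8 = -2)
m(n) = √(-2 + n) (m(n) = √(n - 2) = √(-2 + n))
b(18) - m(1) = -21*√2 - √(-2 + 1) = -21*√2 - √(-1) = -21*√2 - I = -I - 21*√2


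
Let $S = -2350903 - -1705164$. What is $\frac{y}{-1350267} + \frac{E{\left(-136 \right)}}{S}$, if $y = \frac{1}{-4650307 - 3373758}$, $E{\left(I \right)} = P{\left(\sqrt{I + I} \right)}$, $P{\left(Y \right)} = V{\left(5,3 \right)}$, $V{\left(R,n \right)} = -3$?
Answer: $\frac{32503891171804}{6996343254803562345} \approx 4.6458 \cdot 10^{-6}$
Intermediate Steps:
$P{\left(Y \right)} = -3$
$S = -645739$ ($S = -2350903 + 1705164 = -645739$)
$E{\left(I \right)} = -3$
$y = - \frac{1}{8024065}$ ($y = \frac{1}{-8024065} = - \frac{1}{8024065} \approx -1.2463 \cdot 10^{-7}$)
$\frac{y}{-1350267} + \frac{E{\left(-136 \right)}}{S} = - \frac{1}{8024065 \left(-1350267\right)} - \frac{3}{-645739} = \left(- \frac{1}{8024065}\right) \left(- \frac{1}{1350267}\right) - - \frac{3}{645739} = \frac{1}{10834630175355} + \frac{3}{645739} = \frac{32503891171804}{6996343254803562345}$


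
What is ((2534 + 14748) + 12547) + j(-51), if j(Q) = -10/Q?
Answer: 1521289/51 ≈ 29829.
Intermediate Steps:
((2534 + 14748) + 12547) + j(-51) = ((2534 + 14748) + 12547) - 10/(-51) = (17282 + 12547) - 10*(-1/51) = 29829 + 10/51 = 1521289/51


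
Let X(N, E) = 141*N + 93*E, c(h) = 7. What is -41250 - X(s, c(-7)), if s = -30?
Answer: -37671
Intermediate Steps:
X(N, E) = 93*E + 141*N
-41250 - X(s, c(-7)) = -41250 - (93*7 + 141*(-30)) = -41250 - (651 - 4230) = -41250 - 1*(-3579) = -41250 + 3579 = -37671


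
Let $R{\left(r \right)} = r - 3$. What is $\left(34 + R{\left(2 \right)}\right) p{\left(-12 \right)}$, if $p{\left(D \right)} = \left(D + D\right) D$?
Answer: $9504$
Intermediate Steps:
$p{\left(D \right)} = 2 D^{2}$ ($p{\left(D \right)} = 2 D D = 2 D^{2}$)
$R{\left(r \right)} = -3 + r$ ($R{\left(r \right)} = r - 3 = -3 + r$)
$\left(34 + R{\left(2 \right)}\right) p{\left(-12 \right)} = \left(34 + \left(-3 + 2\right)\right) 2 \left(-12\right)^{2} = \left(34 - 1\right) 2 \cdot 144 = 33 \cdot 288 = 9504$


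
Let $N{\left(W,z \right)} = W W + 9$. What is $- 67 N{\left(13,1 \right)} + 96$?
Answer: $-11830$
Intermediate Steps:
$N{\left(W,z \right)} = 9 + W^{2}$ ($N{\left(W,z \right)} = W^{2} + 9 = 9 + W^{2}$)
$- 67 N{\left(13,1 \right)} + 96 = - 67 \left(9 + 13^{2}\right) + 96 = - 67 \left(9 + 169\right) + 96 = \left(-67\right) 178 + 96 = -11926 + 96 = -11830$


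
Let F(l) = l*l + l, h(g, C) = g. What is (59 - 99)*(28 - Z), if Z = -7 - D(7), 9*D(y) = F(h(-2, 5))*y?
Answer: -13160/9 ≈ -1462.2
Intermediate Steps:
F(l) = l + l² (F(l) = l² + l = l + l²)
D(y) = 2*y/9 (D(y) = ((-2*(1 - 2))*y)/9 = ((-2*(-1))*y)/9 = (2*y)/9 = 2*y/9)
Z = -77/9 (Z = -7 - 2*7/9 = -7 - 1*14/9 = -7 - 14/9 = -77/9 ≈ -8.5556)
(59 - 99)*(28 - Z) = (59 - 99)*(28 - 1*(-77/9)) = -40*(28 + 77/9) = -40*329/9 = -13160/9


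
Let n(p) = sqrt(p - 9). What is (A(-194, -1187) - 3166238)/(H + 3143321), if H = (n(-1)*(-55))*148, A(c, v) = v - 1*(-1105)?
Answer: -9952760148720/9881129505041 - 25773844800*I*sqrt(10)/9881129505041 ≈ -1.0072 - 0.0082484*I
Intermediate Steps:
A(c, v) = 1105 + v (A(c, v) = v + 1105 = 1105 + v)
n(p) = sqrt(-9 + p)
H = -8140*I*sqrt(10) (H = (sqrt(-9 - 1)*(-55))*148 = (sqrt(-10)*(-55))*148 = ((I*sqrt(10))*(-55))*148 = -55*I*sqrt(10)*148 = -8140*I*sqrt(10) ≈ -25741.0*I)
(A(-194, -1187) - 3166238)/(H + 3143321) = ((1105 - 1187) - 3166238)/(-8140*I*sqrt(10) + 3143321) = (-82 - 3166238)/(3143321 - 8140*I*sqrt(10)) = -3166320/(3143321 - 8140*I*sqrt(10))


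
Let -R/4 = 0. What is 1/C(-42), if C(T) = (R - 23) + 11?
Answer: -1/12 ≈ -0.083333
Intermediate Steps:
R = 0 (R = -4*0 = 0)
C(T) = -12 (C(T) = (0 - 23) + 11 = -23 + 11 = -12)
1/C(-42) = 1/(-12) = -1/12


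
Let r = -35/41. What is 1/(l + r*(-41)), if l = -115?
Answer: -1/80 ≈ -0.012500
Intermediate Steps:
r = -35/41 (r = -35*1/41 = -35/41 ≈ -0.85366)
1/(l + r*(-41)) = 1/(-115 - 35/41*(-41)) = 1/(-115 + 35) = 1/(-80) = -1/80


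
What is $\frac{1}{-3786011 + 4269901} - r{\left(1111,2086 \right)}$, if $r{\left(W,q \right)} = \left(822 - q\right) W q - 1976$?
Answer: $\frac{1417497746266801}{483890} \approx 2.9294 \cdot 10^{9}$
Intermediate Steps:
$r{\left(W,q \right)} = -1976 + W q \left(822 - q\right)$ ($r{\left(W,q \right)} = W \left(822 - q\right) q - 1976 = W q \left(822 - q\right) - 1976 = -1976 + W q \left(822 - q\right)$)
$\frac{1}{-3786011 + 4269901} - r{\left(1111,2086 \right)} = \frac{1}{-3786011 + 4269901} - \left(-1976 - 1111 \cdot 2086^{2} + 822 \cdot 1111 \cdot 2086\right) = \frac{1}{483890} - \left(-1976 - 1111 \cdot 4351396 + 1905022812\right) = \frac{1}{483890} - \left(-1976 - 4834400956 + 1905022812\right) = \frac{1}{483890} - -2929380120 = \frac{1}{483890} + 2929380120 = \frac{1417497746266801}{483890}$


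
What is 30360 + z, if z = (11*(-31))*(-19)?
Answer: 36839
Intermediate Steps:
z = 6479 (z = -341*(-19) = 6479)
30360 + z = 30360 + 6479 = 36839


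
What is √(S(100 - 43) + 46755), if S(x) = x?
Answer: 2*√11703 ≈ 216.36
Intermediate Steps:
√(S(100 - 43) + 46755) = √((100 - 43) + 46755) = √(57 + 46755) = √46812 = 2*√11703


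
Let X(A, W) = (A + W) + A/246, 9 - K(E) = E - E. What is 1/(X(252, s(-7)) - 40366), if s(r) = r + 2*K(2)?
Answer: -41/1644181 ≈ -2.4936e-5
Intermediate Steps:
K(E) = 9 (K(E) = 9 - (E - E) = 9 - 1*0 = 9 + 0 = 9)
s(r) = 18 + r (s(r) = r + 2*9 = r + 18 = 18 + r)
X(A, W) = W + 247*A/246 (X(A, W) = (A + W) + A*(1/246) = (A + W) + A/246 = W + 247*A/246)
1/(X(252, s(-7)) - 40366) = 1/(((18 - 7) + (247/246)*252) - 40366) = 1/((11 + 10374/41) - 40366) = 1/(10825/41 - 40366) = 1/(-1644181/41) = -41/1644181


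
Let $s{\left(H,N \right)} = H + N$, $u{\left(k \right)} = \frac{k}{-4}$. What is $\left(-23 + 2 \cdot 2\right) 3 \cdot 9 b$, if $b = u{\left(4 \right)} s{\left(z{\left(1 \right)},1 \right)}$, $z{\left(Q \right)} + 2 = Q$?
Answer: $0$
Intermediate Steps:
$z{\left(Q \right)} = -2 + Q$
$u{\left(k \right)} = - \frac{k}{4}$ ($u{\left(k \right)} = k \left(- \frac{1}{4}\right) = - \frac{k}{4}$)
$b = 0$ ($b = \left(- \frac{1}{4}\right) 4 \left(\left(-2 + 1\right) + 1\right) = - (-1 + 1) = \left(-1\right) 0 = 0$)
$\left(-23 + 2 \cdot 2\right) 3 \cdot 9 b = \left(-23 + 2 \cdot 2\right) 3 \cdot 9 \cdot 0 = \left(-23 + 4\right) 27 \cdot 0 = \left(-19\right) 27 \cdot 0 = \left(-513\right) 0 = 0$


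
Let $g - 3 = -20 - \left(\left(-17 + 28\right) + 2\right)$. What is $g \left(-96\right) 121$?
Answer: $348480$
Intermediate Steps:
$g = -30$ ($g = 3 - 33 = -30$)
$g \left(-96\right) 121 = \left(-30\right) \left(-96\right) 121 = 2880 \cdot 121 = 348480$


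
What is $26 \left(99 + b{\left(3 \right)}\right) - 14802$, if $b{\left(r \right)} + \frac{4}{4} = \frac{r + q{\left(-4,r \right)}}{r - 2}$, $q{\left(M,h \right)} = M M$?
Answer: $-11760$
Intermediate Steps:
$q{\left(M,h \right)} = M^{2}$
$b{\left(r \right)} = -1 + \frac{16 + r}{-2 + r}$ ($b{\left(r \right)} = -1 + \frac{r + \left(-4\right)^{2}}{r - 2} = -1 + \frac{r + 16}{r + \left(-5 + 3\right)} = -1 + \frac{16 + r}{r - 2} = -1 + \frac{16 + r}{-2 + r}$)
$26 \left(99 + b{\left(3 \right)}\right) - 14802 = 26 \left(99 + \frac{18}{-2 + 3}\right) - 14802 = 26 \left(99 + \frac{18}{1}\right) - 14802 = 26 \left(99 + 18 \cdot 1\right) - 14802 = 26 \left(99 + 18\right) - 14802 = 26 \cdot 117 - 14802 = 3042 - 14802 = -11760$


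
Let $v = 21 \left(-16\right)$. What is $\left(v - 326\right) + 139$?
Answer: $-523$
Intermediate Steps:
$v = -336$
$\left(v - 326\right) + 139 = \left(-336 - 326\right) + 139 = -662 + 139 = -523$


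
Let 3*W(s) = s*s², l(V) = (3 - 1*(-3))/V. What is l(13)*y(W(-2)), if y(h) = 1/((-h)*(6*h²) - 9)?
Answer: 54/12259 ≈ 0.0044049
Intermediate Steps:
l(V) = 6/V (l(V) = (3 + 3)/V = 6/V)
W(s) = s³/3 (W(s) = (s*s²)/3 = s³/3)
y(h) = 1/(-9 - 6*h³) (y(h) = 1/(-6*h³ - 9) = 1/(-9 - 6*h³))
l(13)*y(W(-2)) = (6/13)*(-1/(9 + 6*((⅓)*(-2)³)³)) = (6*(1/13))*(-1/(9 + 6*((⅓)*(-8))³)) = 6*(-1/(9 + 6*(-8/3)³))/13 = 6*(-1/(9 + 6*(-512/27)))/13 = 6*(-1/(9 - 1024/9))/13 = 6*(-1/(-943/9))/13 = 6*(-1*(-9/943))/13 = (6/13)*(9/943) = 54/12259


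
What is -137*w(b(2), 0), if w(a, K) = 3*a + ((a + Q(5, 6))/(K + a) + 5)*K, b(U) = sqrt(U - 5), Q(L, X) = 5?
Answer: -411*I*sqrt(3) ≈ -711.87*I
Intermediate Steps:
b(U) = sqrt(-5 + U)
w(a, K) = 3*a + K*(5 + (5 + a)/(K + a)) (w(a, K) = 3*a + ((a + 5)/(K + a) + 5)*K = 3*a + ((5 + a)/(K + a) + 5)*K = 3*a + (5 + (5 + a)/(K + a))*K = 3*a + K*(5 + (5 + a)/(K + a)))
-137*w(b(2), 0) = -137*(3*(sqrt(-5 + 2))**2 + 5*0 + 5*0**2 + 9*0*sqrt(-5 + 2))/(0 + sqrt(-5 + 2)) = -137*(3*(sqrt(-3))**2 + 0 + 5*0 + 9*0*sqrt(-3))/(0 + sqrt(-3)) = -137*(3*(I*sqrt(3))**2 + 0 + 0 + 9*0*(I*sqrt(3)))/(0 + I*sqrt(3)) = -137*(3*(-3) + 0 + 0 + 0)/(I*sqrt(3)) = -137*(-I*sqrt(3)/3)*(-9 + 0 + 0 + 0) = -137*(-I*sqrt(3)/3)*(-9) = -411*I*sqrt(3)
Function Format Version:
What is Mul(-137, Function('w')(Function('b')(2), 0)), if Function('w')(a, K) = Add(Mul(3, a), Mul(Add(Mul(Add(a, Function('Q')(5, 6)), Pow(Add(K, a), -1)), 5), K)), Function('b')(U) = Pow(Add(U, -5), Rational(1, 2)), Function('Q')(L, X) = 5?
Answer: Mul(-411, I, Pow(3, Rational(1, 2))) ≈ Mul(-711.87, I)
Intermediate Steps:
Function('b')(U) = Pow(Add(-5, U), Rational(1, 2))
Function('w')(a, K) = Add(Mul(3, a), Mul(K, Add(5, Mul(Pow(Add(K, a), -1), Add(5, a))))) (Function('w')(a, K) = Add(Mul(3, a), Mul(Add(Mul(Add(a, 5), Pow(Add(K, a), -1)), 5), K)) = Add(Mul(3, a), Mul(Add(Mul(Add(5, a), Pow(Add(K, a), -1)), 5), K)) = Add(Mul(3, a), Mul(Add(Mul(Pow(Add(K, a), -1), Add(5, a)), 5), K)) = Add(Mul(3, a), Mul(Add(5, Mul(Pow(Add(K, a), -1), Add(5, a))), K)) = Add(Mul(3, a), Mul(K, Add(5, Mul(Pow(Add(K, a), -1), Add(5, a))))))
Mul(-137, Function('w')(Function('b')(2), 0)) = Mul(-137, Mul(Pow(Add(0, Pow(Add(-5, 2), Rational(1, 2))), -1), Add(Mul(3, Pow(Pow(Add(-5, 2), Rational(1, 2)), 2)), Mul(5, 0), Mul(5, Pow(0, 2)), Mul(9, 0, Pow(Add(-5, 2), Rational(1, 2)))))) = Mul(-137, Mul(Pow(Add(0, Pow(-3, Rational(1, 2))), -1), Add(Mul(3, Pow(Pow(-3, Rational(1, 2)), 2)), 0, Mul(5, 0), Mul(9, 0, Pow(-3, Rational(1, 2)))))) = Mul(-137, Mul(Pow(Add(0, Mul(I, Pow(3, Rational(1, 2)))), -1), Add(Mul(3, Pow(Mul(I, Pow(3, Rational(1, 2))), 2)), 0, 0, Mul(9, 0, Mul(I, Pow(3, Rational(1, 2))))))) = Mul(-137, Mul(Pow(Mul(I, Pow(3, Rational(1, 2))), -1), Add(Mul(3, -3), 0, 0, 0))) = Mul(-137, Mul(Mul(Rational(-1, 3), I, Pow(3, Rational(1, 2))), Add(-9, 0, 0, 0))) = Mul(-137, Mul(Mul(Rational(-1, 3), I, Pow(3, Rational(1, 2))), -9)) = Mul(-137, Mul(3, I, Pow(3, Rational(1, 2)))) = Mul(-411, I, Pow(3, Rational(1, 2)))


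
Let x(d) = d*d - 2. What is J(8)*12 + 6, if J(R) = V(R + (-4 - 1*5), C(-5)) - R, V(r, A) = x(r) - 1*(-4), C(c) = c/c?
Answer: -54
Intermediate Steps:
x(d) = -2 + d**2 (x(d) = d**2 - 2 = -2 + d**2)
C(c) = 1
V(r, A) = 2 + r**2 (V(r, A) = (-2 + r**2) - 1*(-4) = (-2 + r**2) + 4 = 2 + r**2)
J(R) = 2 + (-9 + R)**2 - R (J(R) = (2 + (R + (-4 - 1*5))**2) - R = (2 + (R + (-4 - 5))**2) - R = (2 + (R - 9)**2) - R = (2 + (-9 + R)**2) - R = 2 + (-9 + R)**2 - R)
J(8)*12 + 6 = (2 + (-9 + 8)**2 - 1*8)*12 + 6 = (2 + (-1)**2 - 8)*12 + 6 = (2 + 1 - 8)*12 + 6 = -5*12 + 6 = -60 + 6 = -54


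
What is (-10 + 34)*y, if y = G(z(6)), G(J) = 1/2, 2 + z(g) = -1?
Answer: 12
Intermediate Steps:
z(g) = -3 (z(g) = -2 - 1 = -3)
G(J) = ½
y = ½ ≈ 0.50000
(-10 + 34)*y = (-10 + 34)*(½) = 24*(½) = 12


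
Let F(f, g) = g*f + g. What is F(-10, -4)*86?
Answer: 3096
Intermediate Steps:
F(f, g) = g + f*g (F(f, g) = f*g + g = g + f*g)
F(-10, -4)*86 = -4*(1 - 10)*86 = -4*(-9)*86 = 36*86 = 3096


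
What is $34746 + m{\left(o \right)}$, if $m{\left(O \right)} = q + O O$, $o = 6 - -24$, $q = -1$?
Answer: $35645$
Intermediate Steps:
$o = 30$ ($o = 6 + 24 = 30$)
$m{\left(O \right)} = -1 + O^{2}$ ($m{\left(O \right)} = -1 + O O = -1 + O^{2}$)
$34746 + m{\left(o \right)} = 34746 - \left(1 - 30^{2}\right) = 34746 + \left(-1 + 900\right) = 34746 + 899 = 35645$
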